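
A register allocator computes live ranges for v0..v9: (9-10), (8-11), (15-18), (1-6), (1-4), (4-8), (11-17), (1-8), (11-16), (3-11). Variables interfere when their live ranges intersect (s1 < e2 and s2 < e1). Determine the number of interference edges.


Check all pairs for overlapping intervals.
Two intervals (s1,e1) and (s2,e2) overlap if s1 < e2 and s2 < e1.
v0 (9-10) vs v1..v9: overlaps v1, v9 -> 2
v1 (8-11) vs v2..v9: overlaps v9 -> 1
v2 (15-18) vs v3..v9: overlaps v6, v8 -> 2
v3 (1-6) vs v4..v9: overlaps v4, v5, v7, v9 -> 4
v4 (1-4) vs v5..v9: overlaps v7, v9 -> 2
v5 (4-8) vs v6..v9: overlaps v7, v9 -> 2
v6 (11-17) vs v7..v9: overlaps v8 -> 1
v7 (1-8) vs v8..v9: overlaps v9 -> 1
v8 (11-16) vs v9: overlaps none -> 0
Total overlapping pairs = 2 + 1 + 2 + 4 + 2 + 2 + 1 + 1 + 0 = 15

15


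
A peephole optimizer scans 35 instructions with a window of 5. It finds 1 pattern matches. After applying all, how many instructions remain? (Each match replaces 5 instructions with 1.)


Each match removes 4 instructions.
Total removed = 1 * 4 = 4
Remaining = 35 - 4 = 31

31


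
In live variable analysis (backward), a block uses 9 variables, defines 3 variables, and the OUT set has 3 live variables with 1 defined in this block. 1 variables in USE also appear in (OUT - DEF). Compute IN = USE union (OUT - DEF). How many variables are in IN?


OUT - DEF: 3 - 1 = 2
|IN| = |USE| + |OUT - DEF| - |USE ∩ (OUT - DEF)| = 9 + 2 - 1 = 10

10


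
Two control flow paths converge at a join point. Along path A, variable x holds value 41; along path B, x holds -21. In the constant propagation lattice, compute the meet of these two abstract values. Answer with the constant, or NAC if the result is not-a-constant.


Meet operation: if both paths give the same constant, result is that constant; if they differ, result is NAC (not-a-constant).
Path A: 41, Path B: -21 -> differ
Result: not-a-constant -> NAC

NAC


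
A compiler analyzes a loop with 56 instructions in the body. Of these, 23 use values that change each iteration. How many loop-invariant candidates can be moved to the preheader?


Invariant candidates = total - loop-dependent
= 56 - 23 = 33

33


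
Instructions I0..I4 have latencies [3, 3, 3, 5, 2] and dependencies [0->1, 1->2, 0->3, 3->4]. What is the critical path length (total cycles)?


Compute longest path through dependency graph: dist(Ik) = max over predecessors of dist + latency(Ik).
dist(I0) = latency 3 = 3
dist(I1) = dist(I0) + 3 = 3 + 3 = 6
dist(I2) = dist(I1) + 3 = 6 + 3 = 9
dist(I3) = dist(I0) + 5 = 3 + 5 = 8
dist(I4) = dist(I3) + 2 = 8 + 2 = 10
Critical path = max dist = 10

10


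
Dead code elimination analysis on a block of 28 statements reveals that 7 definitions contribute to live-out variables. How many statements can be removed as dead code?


Dead code = total statements - live definitions
= 28 - 7 = 21

21


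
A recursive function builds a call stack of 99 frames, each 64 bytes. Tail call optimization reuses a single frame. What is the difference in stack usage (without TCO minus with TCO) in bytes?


Without TCO: 99 * 64 = 6336 bytes
With TCO: reuse 1 frame = 64 bytes
Savings = 6336 - 64 = 6272

6272


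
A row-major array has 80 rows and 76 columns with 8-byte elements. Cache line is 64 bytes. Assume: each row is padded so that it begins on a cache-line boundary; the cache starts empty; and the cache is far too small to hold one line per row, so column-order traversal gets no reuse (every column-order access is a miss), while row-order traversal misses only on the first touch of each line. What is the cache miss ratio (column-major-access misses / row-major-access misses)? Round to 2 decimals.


Each row occupies 76 * 8 = 608 bytes and starts on a line boundary, so it spans ceil(608 / 64) = 10 cache lines.
Row-major traversal misses (one per line touched): 80 * ceil(76 * 8 / 64) = 800
Column-major traversal misses (no reuse, every access misses): 80 * 76 = 6080
Ratio = 6080 / 800 = 7.6

7.6


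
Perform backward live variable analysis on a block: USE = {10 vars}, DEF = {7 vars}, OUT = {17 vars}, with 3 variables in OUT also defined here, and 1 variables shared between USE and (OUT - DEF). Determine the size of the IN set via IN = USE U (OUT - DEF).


OUT - DEF: 17 - 3 = 14
|IN| = |USE| + |OUT - DEF| - |USE ∩ (OUT - DEF)| = 10 + 14 - 1 = 23

23


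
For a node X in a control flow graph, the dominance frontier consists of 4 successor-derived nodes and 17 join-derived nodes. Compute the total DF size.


DF(X) = direct successor contributions + join point contributions
= 4 + 17 = 21

21


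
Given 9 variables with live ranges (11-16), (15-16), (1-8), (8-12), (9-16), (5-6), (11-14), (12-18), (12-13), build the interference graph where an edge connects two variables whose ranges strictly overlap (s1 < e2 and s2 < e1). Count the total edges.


Check all pairs for overlapping intervals.
Two intervals (s1,e1) and (s2,e2) overlap if s1 < e2 and s2 < e1.
v0 (11-16) vs v1..v8: overlaps v1, v3, v4, v6, v7, v8 -> 6
v1 (15-16) vs v2..v8: overlaps v4, v7 -> 2
v2 (1-8) vs v3..v8: overlaps v5 -> 1
v3 (8-12) vs v4..v8: overlaps v4, v6 -> 2
v4 (9-16) vs v5..v8: overlaps v6, v7, v8 -> 3
v5 (5-6) vs v6..v8: overlaps none -> 0
v6 (11-14) vs v7..v8: overlaps v7, v8 -> 2
v7 (12-18) vs v8: overlaps v8 -> 1
Total overlapping pairs = 6 + 2 + 1 + 2 + 3 + 0 + 2 + 1 = 17

17


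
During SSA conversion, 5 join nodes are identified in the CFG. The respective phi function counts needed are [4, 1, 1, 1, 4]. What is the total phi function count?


Total phi functions = sum of phi functions at each join node
= 4 + 1 + 1 + 1 + 4 = 11

11


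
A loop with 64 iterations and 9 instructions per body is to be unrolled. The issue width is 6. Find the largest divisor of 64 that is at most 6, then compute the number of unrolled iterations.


Largest divisor of 64 <= 6 is 4
New iterations = 64 / 4 = 16

16


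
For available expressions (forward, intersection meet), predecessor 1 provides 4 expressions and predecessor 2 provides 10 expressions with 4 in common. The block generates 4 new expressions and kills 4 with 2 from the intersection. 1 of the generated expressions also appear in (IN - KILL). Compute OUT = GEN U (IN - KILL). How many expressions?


IN = intersection of predecessors = 4
IN - KILL = 4 - 2 = 2
|OUT| = |GEN| + |IN - KILL| - |GEN ∩ (IN - KILL)| = 4 + 2 - 1 = 5

5


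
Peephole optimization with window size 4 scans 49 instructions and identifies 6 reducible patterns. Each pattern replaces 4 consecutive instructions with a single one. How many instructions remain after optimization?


Each match removes 3 instructions.
Total removed = 6 * 3 = 18
Remaining = 49 - 18 = 31

31


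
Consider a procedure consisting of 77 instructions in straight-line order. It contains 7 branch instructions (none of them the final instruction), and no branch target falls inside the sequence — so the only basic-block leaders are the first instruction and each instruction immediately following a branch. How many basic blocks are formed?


With no in-sequence branch targets, the leaders are the first instruction plus the instruction after each branch.
Number of basic blocks = branches + 1
= 7 + 1 = 8

8


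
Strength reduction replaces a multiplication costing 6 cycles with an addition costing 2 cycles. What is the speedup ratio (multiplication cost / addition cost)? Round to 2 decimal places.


Ratio = mult_cost / add_cost = 6 / 2 = 3.0

3.0


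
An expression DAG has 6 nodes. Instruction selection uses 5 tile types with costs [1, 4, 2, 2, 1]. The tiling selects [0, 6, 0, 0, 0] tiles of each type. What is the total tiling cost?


Total cost = sum(count_i * cost_i)
= 0*1 + 6*4 + 0*2 + 0*2 + 0*1
= 24

24


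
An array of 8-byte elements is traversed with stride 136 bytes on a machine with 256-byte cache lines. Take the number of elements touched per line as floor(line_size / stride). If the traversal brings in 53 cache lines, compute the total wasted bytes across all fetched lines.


Elements per line = floor(256 / 136) = 1
Bytes used per line = 1 * 8 = 8
Wasted per line = 256 - 8 = 248
Total wasted = 248 * 53 = 13144

13144


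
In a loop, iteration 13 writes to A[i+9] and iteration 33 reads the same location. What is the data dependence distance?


Distance = read iteration - write iteration
= 33 - 13 = 20

20


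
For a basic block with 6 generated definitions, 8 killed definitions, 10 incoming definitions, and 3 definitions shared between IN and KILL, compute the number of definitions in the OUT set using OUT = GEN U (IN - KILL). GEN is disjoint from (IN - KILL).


IN - KILL: 10 - 3 = 7 surviving definitions
OUT = GEN + surviving = 6 + 7 = 13

13


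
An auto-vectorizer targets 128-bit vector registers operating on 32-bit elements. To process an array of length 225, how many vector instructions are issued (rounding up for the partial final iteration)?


Width = 128 / 32 = 4 elements per vector op
Iterations = ceil(225 / 4) = 57

57


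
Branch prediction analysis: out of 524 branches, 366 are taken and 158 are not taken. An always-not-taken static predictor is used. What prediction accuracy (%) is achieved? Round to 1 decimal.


Predictor: always-not-taken
Correct predictions = 158
Accuracy = 158 / 524 * 100 = 30.2%

30.2


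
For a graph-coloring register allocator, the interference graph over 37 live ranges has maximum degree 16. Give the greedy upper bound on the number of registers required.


Greedy coloring never needs more than (max_degree + 1) colors: when coloring a vertex, at most max_degree neighbors are already colored.
Upper bound = 16 + 1 = 17

17


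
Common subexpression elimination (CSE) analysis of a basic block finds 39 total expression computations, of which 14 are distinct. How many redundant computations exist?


CSE count = total expressions - unique expressions
= 39 - 14 = 25

25


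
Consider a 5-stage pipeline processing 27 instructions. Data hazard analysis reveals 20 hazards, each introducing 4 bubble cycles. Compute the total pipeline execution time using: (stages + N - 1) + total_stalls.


Base cycles = 5 + 27 - 1 = 31
Total stalls = 20 * 4 = 80
Total = 31 + 80 = 111

111


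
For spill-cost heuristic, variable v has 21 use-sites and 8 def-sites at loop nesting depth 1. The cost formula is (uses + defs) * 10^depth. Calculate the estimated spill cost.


uses + defs = 21 + 8 = 29
10^1 = 10
Spill cost = 29 * 10 = 290

290


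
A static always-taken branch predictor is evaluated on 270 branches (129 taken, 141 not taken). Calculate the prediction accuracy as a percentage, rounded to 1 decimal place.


Predictor: always-taken
Correct predictions = 129
Accuracy = 129 / 270 * 100 = 47.8%

47.8


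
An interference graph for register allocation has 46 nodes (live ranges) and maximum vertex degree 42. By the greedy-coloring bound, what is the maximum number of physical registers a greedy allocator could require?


Greedy coloring never needs more than (max_degree + 1) colors: when coloring a vertex, at most max_degree neighbors are already colored.
Upper bound = 42 + 1 = 43

43


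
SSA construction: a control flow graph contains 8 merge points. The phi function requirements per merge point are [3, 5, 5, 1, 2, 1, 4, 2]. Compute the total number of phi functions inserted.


Total phi functions = sum of phi functions at each join node
= 3 + 5 + 5 + 1 + 2 + 1 + 4 + 2 = 23

23


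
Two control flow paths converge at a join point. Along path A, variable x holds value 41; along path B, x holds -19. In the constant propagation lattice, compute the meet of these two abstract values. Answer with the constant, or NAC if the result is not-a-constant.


Meet operation: if both paths give the same constant, result is that constant; if they differ, result is NAC (not-a-constant).
Path A: 41, Path B: -19 -> differ
Result: not-a-constant -> NAC

NAC


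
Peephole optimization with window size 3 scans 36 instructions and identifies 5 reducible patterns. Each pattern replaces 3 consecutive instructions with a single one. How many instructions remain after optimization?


Each match removes 2 instructions.
Total removed = 5 * 2 = 10
Remaining = 36 - 10 = 26

26


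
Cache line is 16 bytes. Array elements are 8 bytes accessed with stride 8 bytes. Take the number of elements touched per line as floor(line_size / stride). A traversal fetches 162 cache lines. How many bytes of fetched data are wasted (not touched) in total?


Elements per line = floor(16 / 8) = 2
Bytes used per line = 2 * 8 = 16
Wasted per line = 16 - 16 = 0
Total wasted = 0 * 162 = 0

0


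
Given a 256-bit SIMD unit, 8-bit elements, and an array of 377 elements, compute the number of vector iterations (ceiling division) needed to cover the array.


Width = 256 / 8 = 32 elements per vector op
Iterations = ceil(377 / 32) = 12

12


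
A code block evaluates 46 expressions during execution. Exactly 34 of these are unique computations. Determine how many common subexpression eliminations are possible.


CSE count = total expressions - unique expressions
= 46 - 34 = 12

12


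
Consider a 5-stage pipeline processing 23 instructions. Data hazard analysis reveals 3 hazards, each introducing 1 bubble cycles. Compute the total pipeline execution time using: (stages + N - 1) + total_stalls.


Base cycles = 5 + 23 - 1 = 27
Total stalls = 3 * 1 = 3
Total = 27 + 3 = 30

30


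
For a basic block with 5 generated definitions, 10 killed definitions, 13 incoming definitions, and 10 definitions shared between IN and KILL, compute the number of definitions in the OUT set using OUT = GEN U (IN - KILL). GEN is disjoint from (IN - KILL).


IN - KILL: 13 - 10 = 3 surviving definitions
OUT = GEN + surviving = 5 + 3 = 8

8


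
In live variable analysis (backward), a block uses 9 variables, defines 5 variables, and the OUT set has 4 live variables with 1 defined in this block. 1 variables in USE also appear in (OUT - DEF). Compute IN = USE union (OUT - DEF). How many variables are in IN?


OUT - DEF: 4 - 1 = 3
|IN| = |USE| + |OUT - DEF| - |USE ∩ (OUT - DEF)| = 9 + 3 - 1 = 11

11


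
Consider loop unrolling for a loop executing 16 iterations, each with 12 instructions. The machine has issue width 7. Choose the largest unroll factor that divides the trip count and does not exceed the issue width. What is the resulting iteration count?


Largest divisor of 16 <= 7 is 4
New iterations = 16 / 4 = 4

4


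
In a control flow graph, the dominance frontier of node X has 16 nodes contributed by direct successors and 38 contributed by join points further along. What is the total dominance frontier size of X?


DF(X) = direct successor contributions + join point contributions
= 16 + 38 = 54

54


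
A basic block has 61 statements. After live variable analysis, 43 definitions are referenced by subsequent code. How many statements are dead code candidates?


Dead code = total statements - live definitions
= 61 - 43 = 18

18


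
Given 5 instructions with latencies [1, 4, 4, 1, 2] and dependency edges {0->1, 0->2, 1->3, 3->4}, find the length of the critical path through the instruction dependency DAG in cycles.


Compute longest path through dependency graph: dist(Ik) = max over predecessors of dist + latency(Ik).
dist(I0) = latency 1 = 1
dist(I1) = dist(I0) + 4 = 1 + 4 = 5
dist(I2) = dist(I0) + 4 = 1 + 4 = 5
dist(I3) = dist(I1) + 1 = 5 + 1 = 6
dist(I4) = dist(I3) + 2 = 6 + 2 = 8
Critical path = max dist = 8

8


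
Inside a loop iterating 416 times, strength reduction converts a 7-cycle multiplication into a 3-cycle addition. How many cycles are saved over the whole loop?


Per-iteration saving = 7 - 3 = 4
Total saved = 416 * 4 = 1664

1664


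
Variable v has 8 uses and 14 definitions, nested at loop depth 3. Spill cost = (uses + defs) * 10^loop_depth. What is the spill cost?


uses + defs = 8 + 14 = 22
10^3 = 1000
Spill cost = 22 * 1000 = 22000

22000


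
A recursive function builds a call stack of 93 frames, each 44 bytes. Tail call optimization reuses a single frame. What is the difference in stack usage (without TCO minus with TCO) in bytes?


Without TCO: 93 * 44 = 4092 bytes
With TCO: reuse 1 frame = 44 bytes
Savings = 4092 - 44 = 4048

4048


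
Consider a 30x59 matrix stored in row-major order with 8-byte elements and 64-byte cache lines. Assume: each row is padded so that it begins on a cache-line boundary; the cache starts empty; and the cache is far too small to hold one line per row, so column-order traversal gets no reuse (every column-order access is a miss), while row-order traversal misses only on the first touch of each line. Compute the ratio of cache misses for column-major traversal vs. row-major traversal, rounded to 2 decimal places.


Each row occupies 59 * 8 = 472 bytes and starts on a line boundary, so it spans ceil(472 / 64) = 8 cache lines.
Row-major traversal misses (one per line touched): 30 * ceil(59 * 8 / 64) = 240
Column-major traversal misses (no reuse, every access misses): 30 * 59 = 1770
Ratio = 1770 / 240 = 7.38

7.38


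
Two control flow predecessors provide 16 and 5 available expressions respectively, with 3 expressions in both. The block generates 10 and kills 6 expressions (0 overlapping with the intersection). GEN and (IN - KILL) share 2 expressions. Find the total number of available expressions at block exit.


IN = intersection of predecessors = 3
IN - KILL = 3 - 0 = 3
|OUT| = |GEN| + |IN - KILL| - |GEN ∩ (IN - KILL)| = 10 + 3 - 2 = 11

11


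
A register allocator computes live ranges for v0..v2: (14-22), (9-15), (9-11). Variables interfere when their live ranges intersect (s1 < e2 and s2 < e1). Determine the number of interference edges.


Check all pairs for overlapping intervals.
Two intervals (s1,e1) and (s2,e2) overlap if s1 < e2 and s2 < e1.
v0 (14-22) vs v1..v2: overlaps v1 -> 1
v1 (9-15) vs v2: overlaps v2 -> 1
Total overlapping pairs = 1 + 1 = 2

2


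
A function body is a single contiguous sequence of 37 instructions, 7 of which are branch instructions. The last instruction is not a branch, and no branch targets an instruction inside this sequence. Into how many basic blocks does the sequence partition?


With no in-sequence branch targets, the leaders are the first instruction plus the instruction after each branch.
Number of basic blocks = branches + 1
= 7 + 1 = 8

8


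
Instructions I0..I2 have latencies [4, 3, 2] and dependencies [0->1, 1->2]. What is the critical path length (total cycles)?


Compute longest path through dependency graph: dist(Ik) = max over predecessors of dist + latency(Ik).
dist(I0) = latency 4 = 4
dist(I1) = dist(I0) + 3 = 4 + 3 = 7
dist(I2) = dist(I1) + 2 = 7 + 2 = 9
Critical path = max dist = 9

9


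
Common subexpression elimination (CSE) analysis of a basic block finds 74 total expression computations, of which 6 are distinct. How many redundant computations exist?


CSE count = total expressions - unique expressions
= 74 - 6 = 68

68


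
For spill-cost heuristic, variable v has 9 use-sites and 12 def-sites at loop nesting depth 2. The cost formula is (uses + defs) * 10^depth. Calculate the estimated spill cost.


uses + defs = 9 + 12 = 21
10^2 = 100
Spill cost = 21 * 100 = 2100

2100


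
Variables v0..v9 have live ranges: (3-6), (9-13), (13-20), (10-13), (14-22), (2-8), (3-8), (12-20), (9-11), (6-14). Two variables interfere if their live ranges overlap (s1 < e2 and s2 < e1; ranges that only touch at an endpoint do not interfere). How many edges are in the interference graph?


Check all pairs for overlapping intervals.
Two intervals (s1,e1) and (s2,e2) overlap if s1 < e2 and s2 < e1.
v0 (3-6) vs v1..v9: overlaps v5, v6 -> 2
v1 (9-13) vs v2..v9: overlaps v3, v7, v8, v9 -> 4
v2 (13-20) vs v3..v9: overlaps v4, v7, v9 -> 3
v3 (10-13) vs v4..v9: overlaps v7, v8, v9 -> 3
v4 (14-22) vs v5..v9: overlaps v7 -> 1
v5 (2-8) vs v6..v9: overlaps v6, v9 -> 2
v6 (3-8) vs v7..v9: overlaps v9 -> 1
v7 (12-20) vs v8..v9: overlaps v9 -> 1
v8 (9-11) vs v9: overlaps v9 -> 1
Total overlapping pairs = 2 + 4 + 3 + 3 + 1 + 2 + 1 + 1 + 1 = 18

18


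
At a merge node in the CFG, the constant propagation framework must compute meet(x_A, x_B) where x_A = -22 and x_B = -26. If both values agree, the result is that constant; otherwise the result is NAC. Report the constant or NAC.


Meet operation: if both paths give the same constant, result is that constant; if they differ, result is NAC (not-a-constant).
Path A: -22, Path B: -26 -> differ
Result: not-a-constant -> NAC

NAC


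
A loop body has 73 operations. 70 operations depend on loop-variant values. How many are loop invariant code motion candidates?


Invariant candidates = total - loop-dependent
= 73 - 70 = 3

3


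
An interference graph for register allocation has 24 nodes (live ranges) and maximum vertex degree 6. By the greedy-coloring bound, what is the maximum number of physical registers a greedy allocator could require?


Greedy coloring never needs more than (max_degree + 1) colors: when coloring a vertex, at most max_degree neighbors are already colored.
Upper bound = 6 + 1 = 7

7


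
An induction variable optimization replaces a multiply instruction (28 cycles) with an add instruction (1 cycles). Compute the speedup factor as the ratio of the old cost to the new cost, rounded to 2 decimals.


Ratio = mult_cost / add_cost = 28 / 1 = 28.0

28.0


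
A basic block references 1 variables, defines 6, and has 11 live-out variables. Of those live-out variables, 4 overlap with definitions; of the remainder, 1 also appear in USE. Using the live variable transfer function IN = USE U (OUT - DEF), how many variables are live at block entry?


OUT - DEF: 11 - 4 = 7
|IN| = |USE| + |OUT - DEF| - |USE ∩ (OUT - DEF)| = 1 + 7 - 1 = 7

7


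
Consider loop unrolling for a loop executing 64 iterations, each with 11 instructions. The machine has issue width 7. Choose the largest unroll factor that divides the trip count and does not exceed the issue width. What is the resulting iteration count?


Largest divisor of 64 <= 7 is 4
New iterations = 64 / 4 = 16

16


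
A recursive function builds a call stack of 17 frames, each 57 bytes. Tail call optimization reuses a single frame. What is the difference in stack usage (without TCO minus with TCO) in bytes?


Without TCO: 17 * 57 = 969 bytes
With TCO: reuse 1 frame = 57 bytes
Savings = 969 - 57 = 912

912


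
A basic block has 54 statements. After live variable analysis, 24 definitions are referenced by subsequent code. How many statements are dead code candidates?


Dead code = total statements - live definitions
= 54 - 24 = 30

30


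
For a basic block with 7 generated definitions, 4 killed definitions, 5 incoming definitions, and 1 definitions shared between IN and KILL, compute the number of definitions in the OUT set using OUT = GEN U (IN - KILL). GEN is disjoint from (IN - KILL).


IN - KILL: 5 - 1 = 4 surviving definitions
OUT = GEN + surviving = 7 + 4 = 11

11


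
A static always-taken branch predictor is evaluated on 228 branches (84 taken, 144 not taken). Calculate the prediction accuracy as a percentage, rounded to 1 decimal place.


Predictor: always-taken
Correct predictions = 84
Accuracy = 84 / 228 * 100 = 36.8%

36.8


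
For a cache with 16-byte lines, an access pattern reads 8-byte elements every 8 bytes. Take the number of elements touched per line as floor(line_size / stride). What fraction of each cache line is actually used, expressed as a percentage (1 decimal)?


Elements per cache line = floor(16 / 8) = 2
Bytes used = 2 * 8 = 16
Utilization = 16 / 16 * 100 = 100.0%

100.0


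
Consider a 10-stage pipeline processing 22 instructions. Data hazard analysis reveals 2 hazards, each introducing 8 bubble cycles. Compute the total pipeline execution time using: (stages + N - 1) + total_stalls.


Base cycles = 10 + 22 - 1 = 31
Total stalls = 2 * 8 = 16
Total = 31 + 16 = 47

47


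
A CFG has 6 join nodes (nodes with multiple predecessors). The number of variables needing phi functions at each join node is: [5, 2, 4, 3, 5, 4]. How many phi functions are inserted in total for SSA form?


Total phi functions = sum of phi functions at each join node
= 5 + 2 + 4 + 3 + 5 + 4 = 23

23


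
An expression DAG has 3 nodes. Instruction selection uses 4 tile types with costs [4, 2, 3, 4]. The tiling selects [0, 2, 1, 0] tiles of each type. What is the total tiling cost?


Total cost = sum(count_i * cost_i)
= 0*4 + 2*2 + 1*3 + 0*4
= 7

7


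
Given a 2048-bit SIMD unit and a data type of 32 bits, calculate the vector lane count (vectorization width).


Width = SIMD bits / data type bits
= 2048 / 32 = 64

64


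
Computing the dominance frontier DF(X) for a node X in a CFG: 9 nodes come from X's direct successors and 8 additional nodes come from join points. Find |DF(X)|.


DF(X) = direct successor contributions + join point contributions
= 9 + 8 = 17

17


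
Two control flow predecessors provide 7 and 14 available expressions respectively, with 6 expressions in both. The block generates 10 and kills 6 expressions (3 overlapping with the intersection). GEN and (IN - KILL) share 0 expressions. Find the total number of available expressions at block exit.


IN = intersection of predecessors = 6
IN - KILL = 6 - 3 = 3
|OUT| = |GEN| + |IN - KILL| - |GEN ∩ (IN - KILL)| = 10 + 3 - 0 = 13

13


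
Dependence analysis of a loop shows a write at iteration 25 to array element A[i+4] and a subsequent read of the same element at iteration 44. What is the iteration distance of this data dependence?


Distance = read iteration - write iteration
= 44 - 25 = 19

19


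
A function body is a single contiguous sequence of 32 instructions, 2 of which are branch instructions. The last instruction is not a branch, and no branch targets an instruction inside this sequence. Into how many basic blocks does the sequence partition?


With no in-sequence branch targets, the leaders are the first instruction plus the instruction after each branch.
Number of basic blocks = branches + 1
= 2 + 1 = 3

3


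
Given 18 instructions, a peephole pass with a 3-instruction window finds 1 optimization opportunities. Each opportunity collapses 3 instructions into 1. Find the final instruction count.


Each match removes 2 instructions.
Total removed = 1 * 2 = 2
Remaining = 18 - 2 = 16

16


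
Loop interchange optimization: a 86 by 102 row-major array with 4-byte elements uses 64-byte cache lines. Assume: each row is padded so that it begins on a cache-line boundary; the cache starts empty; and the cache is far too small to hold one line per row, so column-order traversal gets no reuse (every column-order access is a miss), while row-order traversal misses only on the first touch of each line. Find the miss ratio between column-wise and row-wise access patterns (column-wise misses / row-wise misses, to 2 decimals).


Each row occupies 102 * 4 = 408 bytes and starts on a line boundary, so it spans ceil(408 / 64) = 7 cache lines.
Row-major traversal misses (one per line touched): 86 * ceil(102 * 4 / 64) = 602
Column-major traversal misses (no reuse, every access misses): 86 * 102 = 8772
Ratio = 8772 / 602 = 14.57

14.57


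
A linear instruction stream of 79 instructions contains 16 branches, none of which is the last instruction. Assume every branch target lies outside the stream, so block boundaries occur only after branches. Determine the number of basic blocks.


With no in-sequence branch targets, the leaders are the first instruction plus the instruction after each branch.
Number of basic blocks = branches + 1
= 16 + 1 = 17

17


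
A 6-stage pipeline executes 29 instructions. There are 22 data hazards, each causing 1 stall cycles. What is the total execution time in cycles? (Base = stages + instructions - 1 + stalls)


Base cycles = 6 + 29 - 1 = 34
Total stalls = 22 * 1 = 22
Total = 34 + 22 = 56

56


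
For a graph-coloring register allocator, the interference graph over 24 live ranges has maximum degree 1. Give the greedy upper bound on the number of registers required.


Greedy coloring never needs more than (max_degree + 1) colors: when coloring a vertex, at most max_degree neighbors are already colored.
Upper bound = 1 + 1 = 2

2


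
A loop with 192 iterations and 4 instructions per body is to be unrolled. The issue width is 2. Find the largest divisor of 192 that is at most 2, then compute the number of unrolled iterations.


Largest divisor of 192 <= 2 is 2
New iterations = 192 / 2 = 96

96


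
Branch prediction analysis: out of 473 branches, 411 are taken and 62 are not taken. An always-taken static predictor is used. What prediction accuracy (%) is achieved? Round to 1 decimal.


Predictor: always-taken
Correct predictions = 411
Accuracy = 411 / 473 * 100 = 86.9%

86.9


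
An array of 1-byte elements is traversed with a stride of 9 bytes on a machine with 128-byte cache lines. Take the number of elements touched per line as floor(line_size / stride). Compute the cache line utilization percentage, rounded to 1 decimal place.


Elements per cache line = floor(128 / 9) = 14
Bytes used = 14 * 1 = 14
Utilization = 14 / 128 * 100 = 10.9%

10.9


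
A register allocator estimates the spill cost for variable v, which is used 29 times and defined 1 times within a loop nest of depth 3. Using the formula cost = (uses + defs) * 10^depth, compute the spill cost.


uses + defs = 29 + 1 = 30
10^3 = 1000
Spill cost = 30 * 1000 = 30000

30000


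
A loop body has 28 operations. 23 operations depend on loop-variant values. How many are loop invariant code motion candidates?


Invariant candidates = total - loop-dependent
= 28 - 23 = 5

5


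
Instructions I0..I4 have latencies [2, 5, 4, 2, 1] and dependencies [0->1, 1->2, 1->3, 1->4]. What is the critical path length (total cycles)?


Compute longest path through dependency graph: dist(Ik) = max over predecessors of dist + latency(Ik).
dist(I0) = latency 2 = 2
dist(I1) = dist(I0) + 5 = 2 + 5 = 7
dist(I2) = dist(I1) + 4 = 7 + 4 = 11
dist(I3) = dist(I1) + 2 = 7 + 2 = 9
dist(I4) = dist(I1) + 1 = 7 + 1 = 8
Critical path = max dist = 11

11


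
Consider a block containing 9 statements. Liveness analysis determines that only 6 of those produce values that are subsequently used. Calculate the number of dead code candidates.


Dead code = total statements - live definitions
= 9 - 6 = 3

3


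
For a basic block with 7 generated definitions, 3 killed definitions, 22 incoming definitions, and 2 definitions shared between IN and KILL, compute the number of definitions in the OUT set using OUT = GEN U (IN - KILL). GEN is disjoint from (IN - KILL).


IN - KILL: 22 - 2 = 20 surviving definitions
OUT = GEN + surviving = 7 + 20 = 27

27


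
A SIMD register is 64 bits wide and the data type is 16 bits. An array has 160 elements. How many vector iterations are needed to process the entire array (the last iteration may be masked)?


Width = 64 / 16 = 4 elements per vector op
Iterations = ceil(160 / 4) = 40

40


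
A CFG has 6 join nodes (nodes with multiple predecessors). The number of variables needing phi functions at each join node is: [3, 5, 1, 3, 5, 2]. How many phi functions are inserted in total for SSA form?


Total phi functions = sum of phi functions at each join node
= 3 + 5 + 1 + 3 + 5 + 2 = 19

19


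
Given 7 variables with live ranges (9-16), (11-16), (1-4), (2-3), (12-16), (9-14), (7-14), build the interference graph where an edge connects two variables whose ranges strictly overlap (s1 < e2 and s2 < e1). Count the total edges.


Check all pairs for overlapping intervals.
Two intervals (s1,e1) and (s2,e2) overlap if s1 < e2 and s2 < e1.
v0 (9-16) vs v1..v6: overlaps v1, v4, v5, v6 -> 4
v1 (11-16) vs v2..v6: overlaps v4, v5, v6 -> 3
v2 (1-4) vs v3..v6: overlaps v3 -> 1
v3 (2-3) vs v4..v6: overlaps none -> 0
v4 (12-16) vs v5..v6: overlaps v5, v6 -> 2
v5 (9-14) vs v6: overlaps v6 -> 1
Total overlapping pairs = 4 + 3 + 1 + 0 + 2 + 1 = 11

11


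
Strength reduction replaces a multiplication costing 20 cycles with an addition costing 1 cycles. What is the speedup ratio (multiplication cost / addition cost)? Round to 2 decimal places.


Ratio = mult_cost / add_cost = 20 / 1 = 20.0

20.0


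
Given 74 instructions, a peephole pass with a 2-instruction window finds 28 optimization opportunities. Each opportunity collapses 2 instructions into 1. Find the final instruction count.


Each match removes 1 instructions.
Total removed = 28 * 1 = 28
Remaining = 74 - 28 = 46

46


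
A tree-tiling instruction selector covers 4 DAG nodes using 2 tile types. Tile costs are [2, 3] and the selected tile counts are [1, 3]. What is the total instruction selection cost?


Total cost = sum(count_i * cost_i)
= 1*2 + 3*3
= 11

11


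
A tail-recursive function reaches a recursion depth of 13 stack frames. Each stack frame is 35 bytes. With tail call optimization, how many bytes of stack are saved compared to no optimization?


Without TCO: 13 * 35 = 455 bytes
With TCO: reuse 1 frame = 35 bytes
Savings = 455 - 35 = 420

420


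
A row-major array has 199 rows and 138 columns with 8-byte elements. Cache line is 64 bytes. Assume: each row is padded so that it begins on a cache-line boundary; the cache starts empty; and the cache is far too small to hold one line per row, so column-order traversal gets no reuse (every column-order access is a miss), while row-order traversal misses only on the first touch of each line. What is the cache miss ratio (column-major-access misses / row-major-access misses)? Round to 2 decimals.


Each row occupies 138 * 8 = 1104 bytes and starts on a line boundary, so it spans ceil(1104 / 64) = 18 cache lines.
Row-major traversal misses (one per line touched): 199 * ceil(138 * 8 / 64) = 3582
Column-major traversal misses (no reuse, every access misses): 199 * 138 = 27462
Ratio = 27462 / 3582 = 7.67

7.67


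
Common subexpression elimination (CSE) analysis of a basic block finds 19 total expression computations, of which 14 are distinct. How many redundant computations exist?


CSE count = total expressions - unique expressions
= 19 - 14 = 5

5


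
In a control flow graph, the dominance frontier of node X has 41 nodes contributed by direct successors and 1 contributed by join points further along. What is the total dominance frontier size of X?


DF(X) = direct successor contributions + join point contributions
= 41 + 1 = 42

42


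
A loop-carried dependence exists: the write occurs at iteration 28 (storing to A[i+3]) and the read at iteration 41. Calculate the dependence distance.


Distance = read iteration - write iteration
= 41 - 28 = 13

13


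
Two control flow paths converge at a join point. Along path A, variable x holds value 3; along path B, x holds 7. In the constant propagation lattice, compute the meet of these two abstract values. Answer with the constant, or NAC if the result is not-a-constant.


Meet operation: if both paths give the same constant, result is that constant; if they differ, result is NAC (not-a-constant).
Path A: 3, Path B: 7 -> differ
Result: not-a-constant -> NAC

NAC


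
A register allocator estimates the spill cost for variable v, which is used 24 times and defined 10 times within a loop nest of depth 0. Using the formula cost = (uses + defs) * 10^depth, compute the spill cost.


uses + defs = 24 + 10 = 34
10^0 = 1
Spill cost = 34 * 1 = 34

34


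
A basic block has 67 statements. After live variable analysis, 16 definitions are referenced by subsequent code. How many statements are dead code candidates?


Dead code = total statements - live definitions
= 67 - 16 = 51

51


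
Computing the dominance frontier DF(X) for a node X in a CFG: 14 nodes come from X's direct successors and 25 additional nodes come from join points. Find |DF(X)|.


DF(X) = direct successor contributions + join point contributions
= 14 + 25 = 39

39


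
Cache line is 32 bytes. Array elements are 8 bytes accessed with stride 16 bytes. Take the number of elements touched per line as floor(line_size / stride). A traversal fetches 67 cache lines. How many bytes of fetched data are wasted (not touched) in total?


Elements per line = floor(32 / 16) = 2
Bytes used per line = 2 * 8 = 16
Wasted per line = 32 - 16 = 16
Total wasted = 16 * 67 = 1072

1072


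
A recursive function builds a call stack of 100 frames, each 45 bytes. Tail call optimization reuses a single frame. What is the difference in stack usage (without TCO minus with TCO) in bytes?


Without TCO: 100 * 45 = 4500 bytes
With TCO: reuse 1 frame = 45 bytes
Savings = 4500 - 45 = 4455

4455


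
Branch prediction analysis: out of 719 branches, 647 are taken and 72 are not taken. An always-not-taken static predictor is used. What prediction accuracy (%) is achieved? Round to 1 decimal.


Predictor: always-not-taken
Correct predictions = 72
Accuracy = 72 / 719 * 100 = 10.0%

10.0


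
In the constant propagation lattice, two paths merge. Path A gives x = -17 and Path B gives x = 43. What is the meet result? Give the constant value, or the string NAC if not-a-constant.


Meet operation: if both paths give the same constant, result is that constant; if they differ, result is NAC (not-a-constant).
Path A: -17, Path B: 43 -> differ
Result: not-a-constant -> NAC

NAC


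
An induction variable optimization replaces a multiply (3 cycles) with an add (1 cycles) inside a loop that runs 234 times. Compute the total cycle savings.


Per-iteration saving = 3 - 1 = 2
Total saved = 234 * 2 = 468

468


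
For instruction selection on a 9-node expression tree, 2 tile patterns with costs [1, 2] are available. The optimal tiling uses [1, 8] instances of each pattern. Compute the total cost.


Total cost = sum(count_i * cost_i)
= 1*1 + 8*2
= 17

17


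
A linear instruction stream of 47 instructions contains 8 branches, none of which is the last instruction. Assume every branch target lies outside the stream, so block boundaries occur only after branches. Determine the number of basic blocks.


With no in-sequence branch targets, the leaders are the first instruction plus the instruction after each branch.
Number of basic blocks = branches + 1
= 8 + 1 = 9

9


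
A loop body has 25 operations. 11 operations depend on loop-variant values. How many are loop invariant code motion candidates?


Invariant candidates = total - loop-dependent
= 25 - 11 = 14

14


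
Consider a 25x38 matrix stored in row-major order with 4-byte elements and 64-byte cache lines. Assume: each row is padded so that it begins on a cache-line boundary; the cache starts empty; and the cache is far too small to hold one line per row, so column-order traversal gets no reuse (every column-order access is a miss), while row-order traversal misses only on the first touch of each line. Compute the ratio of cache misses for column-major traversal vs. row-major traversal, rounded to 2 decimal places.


Each row occupies 38 * 4 = 152 bytes and starts on a line boundary, so it spans ceil(152 / 64) = 3 cache lines.
Row-major traversal misses (one per line touched): 25 * ceil(38 * 4 / 64) = 75
Column-major traversal misses (no reuse, every access misses): 25 * 38 = 950
Ratio = 950 / 75 = 12.67

12.67


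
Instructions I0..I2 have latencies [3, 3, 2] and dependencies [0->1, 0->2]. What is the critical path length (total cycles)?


Compute longest path through dependency graph: dist(Ik) = max over predecessors of dist + latency(Ik).
dist(I0) = latency 3 = 3
dist(I1) = dist(I0) + 3 = 3 + 3 = 6
dist(I2) = dist(I0) + 2 = 3 + 2 = 5
Critical path = max dist = 6

6


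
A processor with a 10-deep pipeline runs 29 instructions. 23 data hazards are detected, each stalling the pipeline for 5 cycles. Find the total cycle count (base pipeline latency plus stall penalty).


Base cycles = 10 + 29 - 1 = 38
Total stalls = 23 * 5 = 115
Total = 38 + 115 = 153

153
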